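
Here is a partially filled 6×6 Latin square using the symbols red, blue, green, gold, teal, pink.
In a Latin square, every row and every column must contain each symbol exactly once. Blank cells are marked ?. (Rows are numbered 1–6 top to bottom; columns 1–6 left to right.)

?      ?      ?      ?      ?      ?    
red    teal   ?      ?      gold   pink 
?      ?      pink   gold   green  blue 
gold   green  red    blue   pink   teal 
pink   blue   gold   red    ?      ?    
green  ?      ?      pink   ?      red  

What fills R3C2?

red

Row 3 already has {blue, green, gold, pink} and column 2 already has {blue, green, teal}, so row 3, column 2 must be red.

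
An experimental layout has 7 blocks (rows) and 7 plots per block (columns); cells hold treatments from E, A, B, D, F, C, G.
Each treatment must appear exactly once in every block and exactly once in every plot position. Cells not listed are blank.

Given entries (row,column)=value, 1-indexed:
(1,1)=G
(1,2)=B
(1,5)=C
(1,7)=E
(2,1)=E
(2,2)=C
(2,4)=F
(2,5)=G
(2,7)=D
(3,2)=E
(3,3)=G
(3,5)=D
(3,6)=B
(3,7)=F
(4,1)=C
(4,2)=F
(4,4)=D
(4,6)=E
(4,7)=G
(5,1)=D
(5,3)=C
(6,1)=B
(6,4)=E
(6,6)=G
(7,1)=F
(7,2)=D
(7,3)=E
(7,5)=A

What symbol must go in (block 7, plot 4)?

G

Block 1, plot 4: block 1 has {E, B, C, G} and plot 4 has {E, D, F}, leaving only A.
Block 2, plot 6: block 2 has {E, D, F, C, G} and plot 6 has {E, B, G}, leaving only A.
Block 2, plot 3: block 2 has {E, A, D, F, C, G} and plot 3 has {E, C, G}, leaving only B.
Block 3, plot 1: block 3 has {E, B, D, F, G} and plot 1 has {E, B, D, F, C, G}, leaving only A.
Block 3, plot 4: block 3 has {E, A, B, D, F, G} and plot 4 has {E, A, D, F}, leaving only C.
Block 4, plot 3: block 4 has {E, D, F, C, G} and plot 3 has {E, B, C, G}, leaving only A.
Block 4, plot 5: block 4 has {E, A, D, F, C, G} and plot 5 has {A, D, C, G}, leaving only B.
Block 5, plot 6: block 5 has {D, C} and plot 6 has {E, A, B, G}, leaving only F.
Block 1, plot 6: block 1 has {E, A, B, C, G} and plot 6 has {E, A, B, F, G}, leaving only D.
Block 1, plot 3: block 1 has {E, A, B, D, C, G} and plot 3 has {E, A, B, C, G}, leaving only F.
Block 5, plot 5: block 5 has {D, F, C} and plot 5 has {A, B, D, C, G}, leaving only E.
Block 6, plot 2: block 6 has {E, B, G} and plot 2 has {E, B, D, F, C}, leaving only A.
Block 5, plot 2: block 5 has {E, D, F, C} and plot 2 has {E, A, B, D, F, C}, leaving only G.
Block 5, plot 4: block 5 has {E, D, F, C, G} and plot 4 has {E, A, D, F, C}, leaving only B.
Block 7 already has {E, A, D, F} and plot 4 already has {E, A, B, D, F, C}, so block 7, plot 4 must be G.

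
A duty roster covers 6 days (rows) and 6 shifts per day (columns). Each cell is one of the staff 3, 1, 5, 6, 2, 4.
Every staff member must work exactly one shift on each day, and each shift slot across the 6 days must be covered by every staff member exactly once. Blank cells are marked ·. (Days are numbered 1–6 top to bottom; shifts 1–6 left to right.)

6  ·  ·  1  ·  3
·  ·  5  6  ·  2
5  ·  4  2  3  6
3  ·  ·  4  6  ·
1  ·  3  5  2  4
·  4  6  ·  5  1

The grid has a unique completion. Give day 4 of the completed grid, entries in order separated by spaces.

3 2 1 4 6 5

Day 4, shift 6: day 4 has {3, 6, 4} and shift 6 has {3, 1, 6, 2, 4}, leaving only 5.
Day 1, shift 3: day 1 has {3, 1, 6} and shift 3 has {3, 5, 6, 4}, leaving only 2.
Day 4, shift 3: day 4 has {3, 5, 6, 4} and shift 3 has {3, 5, 6, 2, 4}, leaving only 1.
Day 4, shift 2: day 4 has {3, 1, 5, 6, 4} and shift 2 has {4}, leaving only 2.
So day 4 reads: 3 2 1 4 6 5.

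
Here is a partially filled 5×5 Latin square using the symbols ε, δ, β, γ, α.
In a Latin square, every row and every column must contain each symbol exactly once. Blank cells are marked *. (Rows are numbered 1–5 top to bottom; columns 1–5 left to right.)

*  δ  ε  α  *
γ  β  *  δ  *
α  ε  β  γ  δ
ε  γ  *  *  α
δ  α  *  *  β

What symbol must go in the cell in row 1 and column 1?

β

Row 1 already has {ε, δ, α} and column 1 already has {ε, δ, γ, α}, so row 1, column 1 must be β.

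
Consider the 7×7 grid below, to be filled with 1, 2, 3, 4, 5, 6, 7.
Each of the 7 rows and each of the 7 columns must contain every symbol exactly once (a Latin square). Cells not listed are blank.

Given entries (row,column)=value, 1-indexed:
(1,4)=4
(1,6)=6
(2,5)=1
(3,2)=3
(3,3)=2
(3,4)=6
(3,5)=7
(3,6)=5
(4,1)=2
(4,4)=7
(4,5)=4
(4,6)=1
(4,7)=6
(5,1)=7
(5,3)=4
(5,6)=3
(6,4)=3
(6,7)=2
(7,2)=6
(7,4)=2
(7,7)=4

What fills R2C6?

2

Row 2, column 4: row 2 has {1} and column 4 has {2, 3, 4, 6, 7}, leaving only 5.
Row 3, column 7: row 3 has {2, 3, 5, 6, 7} and column 7 has {2, 4, 6}, leaving only 1.
Row 3, column 1: row 3 has {1, 2, 3, 5, 6, 7} and column 1 has {2, 7}, leaving only 4.
Row 4, column 2: row 4 has {1, 2, 4, 6, 7} and column 2 has {3, 6}, leaving only 5.
Row 4, column 3: row 4 has {1, 2, 4, 5, 6, 7} and column 3 has {2, 4}, leaving only 3.
Row 5, column 4: row 5 has {3, 4, 7} and column 4 has {2, 3, 4, 5, 6, 7}, leaving only 1.
Row 5, column 2: row 5 has {1, 3, 4, 7} and column 2 has {3, 5, 6}, leaving only 2.
Row 5, column 7: row 5 has {1, 2, 3, 4, 7} and column 7 has {1, 2, 4, 6}, leaving only 5.
Row 5, column 5: row 5 has {1, 2, 3, 4, 5, 7} and column 5 has {1, 4, 7}, leaving only 6.
Row 6, column 5: row 6 has {2, 3} and column 5 has {1, 4, 6, 7}, leaving only 5.
Row 7, column 5: row 7 has {2, 4, 6} and column 5 has {1, 4, 5, 6, 7}, leaving only 3.
Row 1, column 5: row 1 has {4, 6} and column 5 has {1, 3, 4, 5, 6, 7}, leaving only 2.
Row 7, column 6: row 7 has {2, 3, 4, 6} and column 6 has {1, 3, 5, 6}, leaving only 7.
Row 6, column 6: row 6 has {2, 3, 5} and column 6 has {1, 3, 5, 6, 7}, leaving only 4.
Row 2 already has {1, 5} and column 6 already has {1, 3, 4, 5, 6, 7}, so row 2, column 6 must be 2.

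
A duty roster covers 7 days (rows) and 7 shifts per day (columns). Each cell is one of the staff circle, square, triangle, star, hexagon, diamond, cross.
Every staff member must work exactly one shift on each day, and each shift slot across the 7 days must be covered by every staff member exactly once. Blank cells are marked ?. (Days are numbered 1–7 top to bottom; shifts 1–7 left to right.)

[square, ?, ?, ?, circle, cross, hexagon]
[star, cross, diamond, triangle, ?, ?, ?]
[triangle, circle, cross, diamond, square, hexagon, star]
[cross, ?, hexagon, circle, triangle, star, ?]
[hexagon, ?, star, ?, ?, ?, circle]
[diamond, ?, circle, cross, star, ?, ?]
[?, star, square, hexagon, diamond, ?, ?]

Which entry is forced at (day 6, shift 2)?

hexagon

Day 1, shift 3: day 1 has {circle, square, hexagon, cross} and shift 3 has {circle, square, star, hexagon, diamond, cross}, leaving only triangle.
Day 1, shift 2: day 1 has {circle, square, triangle, hexagon, cross} and shift 2 has {circle, star, cross}, leaving only diamond.
Day 1, shift 4: day 1 has {circle, square, triangle, hexagon, diamond, cross} and shift 4 has {circle, triangle, hexagon, diamond, cross}, leaving only star.
Day 2, shift 5: day 2 has {triangle, star, diamond, cross} and shift 5 has {circle, square, triangle, star, diamond}, leaving only hexagon.
Day 2, shift 7: day 2 has {triangle, star, hexagon, diamond, cross} and shift 7 has {circle, star, hexagon}, leaving only square.
Day 2, shift 6: day 2 has {square, triangle, star, hexagon, diamond, cross} and shift 6 has {star, hexagon, cross}, leaving only circle.
Day 4, shift 2: day 4 has {circle, triangle, star, hexagon, cross} and shift 2 has {circle, star, diamond, cross}, leaving only square.
Day 4, shift 7: day 4 has {circle, square, triangle, star, hexagon, cross} and shift 7 has {circle, square, star, hexagon}, leaving only diamond.
Day 5, shift 2: day 5 has {circle, star, hexagon} and shift 2 has {circle, square, star, diamond, cross}, leaving only triangle.
Day 6 already has {circle, star, diamond, cross} and shift 2 already has {circle, square, triangle, star, diamond, cross}, so day 6, shift 2 must be hexagon.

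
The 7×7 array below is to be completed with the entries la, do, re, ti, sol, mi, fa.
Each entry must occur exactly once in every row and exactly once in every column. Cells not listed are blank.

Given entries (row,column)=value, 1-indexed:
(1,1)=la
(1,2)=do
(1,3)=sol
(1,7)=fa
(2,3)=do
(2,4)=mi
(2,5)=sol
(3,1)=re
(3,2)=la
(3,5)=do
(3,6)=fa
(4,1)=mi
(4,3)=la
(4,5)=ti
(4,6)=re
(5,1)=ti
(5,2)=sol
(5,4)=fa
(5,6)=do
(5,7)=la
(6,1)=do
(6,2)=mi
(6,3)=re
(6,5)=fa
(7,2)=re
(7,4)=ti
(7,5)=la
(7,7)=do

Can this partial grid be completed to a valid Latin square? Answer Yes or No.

No row or column among the givens repeats a symbol, and propagating forced cells runs into no contradiction.
One valid completion exists (for instance, la do sol re mi ti fa / fa ti do mi sol la re / re la ti sol do fa mi / mi fa la do ti re sol / ti sol mi fa re do la / do mi re la fa sol ti / sol re fa ti la mi do).

Yes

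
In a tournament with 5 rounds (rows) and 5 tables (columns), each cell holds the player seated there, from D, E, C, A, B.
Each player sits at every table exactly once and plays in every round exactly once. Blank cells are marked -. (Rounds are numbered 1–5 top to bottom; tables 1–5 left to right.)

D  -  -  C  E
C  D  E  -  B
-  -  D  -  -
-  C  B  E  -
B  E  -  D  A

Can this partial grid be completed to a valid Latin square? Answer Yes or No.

Yes

No round or table among the givens repeats a symbol, and propagating forced cells runs into no contradiction.
One valid completion exists (for instance, D B A C E / C D E A B / E A D B C / A C B E D / B E C D A).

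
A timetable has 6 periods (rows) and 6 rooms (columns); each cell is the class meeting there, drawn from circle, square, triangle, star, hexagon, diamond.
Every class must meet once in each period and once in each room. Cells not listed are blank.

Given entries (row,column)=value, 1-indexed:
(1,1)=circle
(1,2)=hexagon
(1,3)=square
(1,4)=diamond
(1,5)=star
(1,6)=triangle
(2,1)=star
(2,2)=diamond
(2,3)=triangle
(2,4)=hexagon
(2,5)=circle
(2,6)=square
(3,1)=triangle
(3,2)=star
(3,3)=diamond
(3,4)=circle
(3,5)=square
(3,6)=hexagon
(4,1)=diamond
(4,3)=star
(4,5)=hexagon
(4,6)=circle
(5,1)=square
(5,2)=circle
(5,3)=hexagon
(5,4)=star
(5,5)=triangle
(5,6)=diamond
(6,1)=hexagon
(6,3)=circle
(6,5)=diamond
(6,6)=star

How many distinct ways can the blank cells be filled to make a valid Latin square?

Period 4, room 2: eliminating its period and room leaves {square, triangle}.
Period 4, room 4: eliminating its period and room leaves {square, triangle}.
Period 6, room 2: eliminating its period and room leaves {square, triangle}.
Period 6, room 4: eliminating its period and room leaves {square, triangle}.
Enumerating the assignments across these blanks that avoid any period or room repeat gives 2 completions.

2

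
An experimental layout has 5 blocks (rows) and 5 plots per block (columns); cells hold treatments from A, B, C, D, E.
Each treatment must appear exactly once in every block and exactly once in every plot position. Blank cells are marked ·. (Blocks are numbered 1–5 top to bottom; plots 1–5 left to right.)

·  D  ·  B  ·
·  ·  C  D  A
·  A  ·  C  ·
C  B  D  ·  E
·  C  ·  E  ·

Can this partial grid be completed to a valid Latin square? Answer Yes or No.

Yes

No block or plot among the givens repeats a symbol, and propagating forced cells runs into no contradiction.
One valid completion exists (for instance, E D A B C / B E C D A / D A E C B / C B D A E / A C B E D).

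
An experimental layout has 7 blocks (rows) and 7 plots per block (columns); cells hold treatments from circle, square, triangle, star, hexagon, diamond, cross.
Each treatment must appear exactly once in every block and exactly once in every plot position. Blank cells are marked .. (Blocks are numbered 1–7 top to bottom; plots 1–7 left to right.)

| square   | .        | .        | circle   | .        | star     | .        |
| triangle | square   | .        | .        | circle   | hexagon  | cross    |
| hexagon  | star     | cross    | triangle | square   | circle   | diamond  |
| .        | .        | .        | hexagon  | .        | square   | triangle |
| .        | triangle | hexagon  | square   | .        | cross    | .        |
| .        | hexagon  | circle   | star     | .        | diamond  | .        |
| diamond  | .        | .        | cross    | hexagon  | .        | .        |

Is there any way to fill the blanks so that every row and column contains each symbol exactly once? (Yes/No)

Yes

No block or plot among the givens repeats a symbol, and propagating forced cells runs into no contradiction.
One valid completion exists (for instance, square diamond triangle circle cross star hexagon / triangle square star diamond circle hexagon cross / hexagon star cross triangle square circle diamond / circle cross diamond hexagon star square triangle / star triangle hexagon square diamond cross circle / cross hexagon circle star triangle diamond square / diamond circle square cross hexagon triangle star).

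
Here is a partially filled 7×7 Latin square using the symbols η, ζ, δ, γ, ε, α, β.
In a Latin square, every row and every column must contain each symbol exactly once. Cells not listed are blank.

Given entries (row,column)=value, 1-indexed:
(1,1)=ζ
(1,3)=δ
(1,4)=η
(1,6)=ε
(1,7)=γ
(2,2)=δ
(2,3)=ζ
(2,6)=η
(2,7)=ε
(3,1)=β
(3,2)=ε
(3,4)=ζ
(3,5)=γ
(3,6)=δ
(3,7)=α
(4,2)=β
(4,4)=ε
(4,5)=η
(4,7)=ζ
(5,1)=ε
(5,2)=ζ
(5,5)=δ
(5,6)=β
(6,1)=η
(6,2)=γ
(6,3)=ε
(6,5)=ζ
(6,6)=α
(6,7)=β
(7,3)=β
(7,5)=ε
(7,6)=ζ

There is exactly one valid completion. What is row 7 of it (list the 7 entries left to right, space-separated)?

Row 1, column 2: row 1 has {η, ζ, δ, γ, ε} and column 2 has {ζ, δ, γ, ε, β}, leaving only α.
Row 7, column 2: row 7 has {ζ, ε, β} and column 2 has {ζ, δ, γ, ε, α, β}, leaving only η.
Row 7, column 7: row 7 has {η, ζ, ε, β} and column 7 has {ζ, γ, ε, α, β}, leaving only δ.
Row 1, column 5: row 1 has {η, ζ, δ, γ, ε, α} and column 5 has {η, ζ, δ, γ, ε}, leaving only β.
Row 2, column 5: row 2 has {η, ζ, δ, ε} and column 5 has {η, ζ, δ, γ, ε, β}, leaving only α.
Row 2, column 1: row 2 has {η, ζ, δ, ε, α} and column 1 has {η, ζ, ε, β}, leaving only γ.
Row 7, column 1: row 7 has {η, ζ, δ, ε, β} and column 1 has {η, ζ, γ, ε, β}, leaving only α.
Row 7, column 4: row 7 has {η, ζ, δ, ε, α, β} and column 4 has {η, ζ, ε}, leaving only γ.
So row 7 reads: α η β γ ε ζ δ.

α η β γ ε ζ δ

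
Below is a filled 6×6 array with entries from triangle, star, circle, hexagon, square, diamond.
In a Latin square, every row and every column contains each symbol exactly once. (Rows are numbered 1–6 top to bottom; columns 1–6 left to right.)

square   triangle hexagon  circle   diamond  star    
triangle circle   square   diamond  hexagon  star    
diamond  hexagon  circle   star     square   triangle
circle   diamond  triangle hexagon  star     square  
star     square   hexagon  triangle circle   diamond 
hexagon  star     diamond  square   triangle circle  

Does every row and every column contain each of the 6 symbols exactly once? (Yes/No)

Every row is a permutation, but column 6 contains star twice (at rows 1 and 2).

No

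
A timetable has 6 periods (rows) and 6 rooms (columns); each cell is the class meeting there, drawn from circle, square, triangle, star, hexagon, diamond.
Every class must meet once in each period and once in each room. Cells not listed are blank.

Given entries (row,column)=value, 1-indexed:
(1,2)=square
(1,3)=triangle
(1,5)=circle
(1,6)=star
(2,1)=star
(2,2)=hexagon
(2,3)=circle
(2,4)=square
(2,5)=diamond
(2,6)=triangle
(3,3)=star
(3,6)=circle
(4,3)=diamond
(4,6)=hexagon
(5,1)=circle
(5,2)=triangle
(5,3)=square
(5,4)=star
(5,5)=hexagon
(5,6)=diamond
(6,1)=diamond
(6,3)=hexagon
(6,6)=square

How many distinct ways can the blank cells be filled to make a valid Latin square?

3

Period 1, room 1: eliminating its period and room leaves {hexagon}.
Period 1, room 4: eliminating its period and room leaves {hexagon, diamond}.
Period 3, room 1: eliminating its period and room leaves {square, triangle, hexagon}.
Period 3, room 2: eliminating its period and room leaves {diamond}.
Period 3, room 4: eliminating its period and room leaves {triangle, hexagon, diamond}.
Period 3, room 5: eliminating its period and room leaves {square, triangle}.
Period 4, room 1: eliminating its period and room leaves {square, triangle}.
Period 4, room 2: eliminating its period and room leaves {circle, star}.
Period 4, room 4: eliminating its period and room leaves {circle, triangle}.
Period 4, room 5: eliminating its period and room leaves {square, triangle, star}.
Period 6, room 2: eliminating its period and room leaves {circle, star}.
Period 6, room 4: eliminating its period and room leaves {circle, triangle}.
Period 6, room 5: eliminating its period and room leaves {triangle, star}.
Enumerating the assignments across these blanks that avoid any period or room repeat gives 3 completions.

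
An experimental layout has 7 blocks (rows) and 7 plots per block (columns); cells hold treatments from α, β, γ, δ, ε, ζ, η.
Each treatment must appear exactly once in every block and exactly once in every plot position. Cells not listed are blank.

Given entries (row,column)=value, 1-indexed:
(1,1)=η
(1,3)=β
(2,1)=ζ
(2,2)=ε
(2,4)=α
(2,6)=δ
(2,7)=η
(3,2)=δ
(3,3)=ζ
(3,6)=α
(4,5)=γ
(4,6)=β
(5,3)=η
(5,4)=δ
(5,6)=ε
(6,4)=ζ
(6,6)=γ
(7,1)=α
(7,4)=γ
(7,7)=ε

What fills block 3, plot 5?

η

Block 1, plot 4: block 1 has {β, η} and plot 4 has {α, γ, δ, ζ}, leaving only ε.
Block 1, plot 6: block 1 has {β, ε, η} and plot 6 has {α, β, γ, δ, ε}, leaving only ζ.
Block 2, plot 3: block 2 has {α, δ, ε, ζ, η} and plot 3 has {β, ζ, η}, leaving only γ.
Block 2, plot 5: block 2 has {α, γ, δ, ε, ζ, η} and plot 5 has {γ}, leaving only β.
Block 4, plot 4: block 4 has {β, γ} and plot 4 has {α, γ, δ, ε, ζ}, leaving only η.
Block 3, plot 4: block 3 has {α, δ, ζ} and plot 4 has {α, γ, δ, ε, ζ, η}, leaving only β.
Block 3, plot 7: block 3 has {α, β, δ, ζ} and plot 7 has {ε, η}, leaving only γ.
Block 3, plot 1: block 3 has {α, β, γ, δ, ζ} and plot 1 has {α, ζ, η}, leaving only ε.
Block 3 already has {α, β, γ, δ, ε, ζ} and plot 5 already has {β, γ}, so block 3, plot 5 must be η.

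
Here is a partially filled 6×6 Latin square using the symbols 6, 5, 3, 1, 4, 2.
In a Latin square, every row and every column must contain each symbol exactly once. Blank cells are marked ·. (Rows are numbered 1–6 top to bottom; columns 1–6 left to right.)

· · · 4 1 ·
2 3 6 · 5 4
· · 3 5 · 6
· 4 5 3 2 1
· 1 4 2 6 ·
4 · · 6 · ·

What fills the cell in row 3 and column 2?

2

Row 3 already has {6, 5, 3} and column 2 already has {3, 1, 4}, so row 3, column 2 must be 2.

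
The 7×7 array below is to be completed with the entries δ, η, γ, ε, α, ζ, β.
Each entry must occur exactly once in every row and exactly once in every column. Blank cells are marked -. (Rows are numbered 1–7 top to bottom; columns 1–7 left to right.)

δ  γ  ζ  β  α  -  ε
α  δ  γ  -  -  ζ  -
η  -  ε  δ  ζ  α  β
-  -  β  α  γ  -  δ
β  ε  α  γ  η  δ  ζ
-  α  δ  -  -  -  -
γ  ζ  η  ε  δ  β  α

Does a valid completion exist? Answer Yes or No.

No

Row 3, column 2: row 3 together with column 2 already contain {δ, η, γ, ε, α, ζ, β} — every symbol — so nothing can go there. The grid has no valid completion.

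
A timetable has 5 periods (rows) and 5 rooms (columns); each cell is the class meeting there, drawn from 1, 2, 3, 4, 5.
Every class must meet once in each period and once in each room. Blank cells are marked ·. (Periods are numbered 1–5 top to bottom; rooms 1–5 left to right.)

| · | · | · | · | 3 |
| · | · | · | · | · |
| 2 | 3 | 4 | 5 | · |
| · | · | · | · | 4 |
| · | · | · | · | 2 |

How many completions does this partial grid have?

Period 1, room 1: eliminating its period and room leaves {1, 4, 5}.
Period 1, room 2: eliminating its period and room leaves {1, 2, 4, 5}.
Period 1, room 3: eliminating its period and room leaves {1, 2, 5}.
Period 1, room 4: eliminating its period and room leaves {1, 2, 4}.
Period 2, room 1: eliminating its period and room leaves {1, 3, 4, 5}.
Period 2, room 2: eliminating its period and room leaves {1, 2, 4, 5}.
Period 2, room 3: eliminating its period and room leaves {1, 2, 3, 5}.
Period 2, room 4: eliminating its period and room leaves {1, 2, 3, 4}.
Period 2, room 5: eliminating its period and room leaves {1, 5}.
Period 3, room 5: eliminating its period and room leaves {1}.
Period 4, room 1: eliminating its period and room leaves {1, 3, 5}.
Period 4, room 2: eliminating its period and room leaves {1, 2, 5}.
Period 4, room 3: eliminating its period and room leaves {1, 2, 3, 5}.
Period 4, room 4: eliminating its period and room leaves {1, 2, 3}.
Period 5, room 1: eliminating its period and room leaves {1, 3, 4, 5}.
Period 5, room 2: eliminating its period and room leaves {1, 4, 5}.
Period 5, room 3: eliminating its period and room leaves {1, 3, 5}.
Period 5, room 4: eliminating its period and room leaves {1, 3, 4}.
Enumerating the assignments across these blanks that avoid any period or room repeat gives 56 completions.

56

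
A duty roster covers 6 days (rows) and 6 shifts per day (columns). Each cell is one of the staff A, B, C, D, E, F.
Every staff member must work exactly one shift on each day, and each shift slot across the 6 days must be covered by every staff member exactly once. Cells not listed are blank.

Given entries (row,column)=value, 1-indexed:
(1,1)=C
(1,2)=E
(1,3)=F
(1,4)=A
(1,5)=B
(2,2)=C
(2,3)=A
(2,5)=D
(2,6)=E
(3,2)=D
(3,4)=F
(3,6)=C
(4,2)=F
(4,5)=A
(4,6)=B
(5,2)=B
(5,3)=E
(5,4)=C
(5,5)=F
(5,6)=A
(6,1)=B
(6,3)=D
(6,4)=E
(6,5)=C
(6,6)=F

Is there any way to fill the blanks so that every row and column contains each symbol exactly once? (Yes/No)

Yes

No day or shift among the givens repeats a symbol, and propagating forced cells runs into no contradiction.
One valid completion exists (for instance, C E F A B D / F C A B D E / A D B F E C / E F C D A B / D B E C F A / B A D E C F).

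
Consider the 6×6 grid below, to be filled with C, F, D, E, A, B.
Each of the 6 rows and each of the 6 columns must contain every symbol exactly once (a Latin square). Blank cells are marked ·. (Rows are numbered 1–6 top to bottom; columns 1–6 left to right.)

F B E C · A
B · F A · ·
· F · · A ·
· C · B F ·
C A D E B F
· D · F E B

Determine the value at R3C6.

C

Row 1, column 5: row 1 has {C, F, E, A, B} and column 5 has {F, E, A, B}, leaving only D.
Row 2, column 2: row 2 has {F, A, B} and column 2 has {C, F, D, A, B}, leaving only E.
Row 2, column 5: row 2 has {F, E, A, B} and column 5 has {F, D, E, A, B}, leaving only C.
Row 2, column 6: row 2 has {C, F, E, A, B} and column 6 has {F, A, B}, leaving only D.
Row 3, column 4: row 3 has {F, A} and column 4 has {C, F, E, A, B}, leaving only D.
Row 3, column 1: row 3 has {F, D, A} and column 1 has {C, F, B}, leaving only E.
Row 3 already has {F, D, E, A} and column 6 already has {F, D, A, B}, so row 3, column 6 must be C.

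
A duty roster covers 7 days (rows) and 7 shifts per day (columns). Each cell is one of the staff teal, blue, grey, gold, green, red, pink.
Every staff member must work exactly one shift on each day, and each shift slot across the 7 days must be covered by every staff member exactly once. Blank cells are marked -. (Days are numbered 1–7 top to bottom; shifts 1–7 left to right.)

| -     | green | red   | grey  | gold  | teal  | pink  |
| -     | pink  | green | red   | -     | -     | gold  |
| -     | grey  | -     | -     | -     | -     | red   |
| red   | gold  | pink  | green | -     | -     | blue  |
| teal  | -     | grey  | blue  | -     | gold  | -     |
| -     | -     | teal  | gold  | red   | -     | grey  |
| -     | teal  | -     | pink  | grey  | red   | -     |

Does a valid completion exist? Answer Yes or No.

No

Day 1, shift 1: day 1 has {teal, grey, gold, green, red, pink} and shift 1 has {teal, red}, so it must be blue.
Day 2, shift 1: day 2 has {gold, green, red, pink} and shift 1 has {teal, blue, red}, so it must be grey.
Day 2, shift 6: day 2 has {grey, gold, green, red, pink} and shift 6 has {teal, gold, red}, so it must be blue.
Day 2, shift 5: day 2 has {blue, grey, gold, green, red, pink} and shift 5 has {grey, gold, red}, so it must be teal.
Now day 4, shift 5: day 4 together with shift 5 already contain {teal, blue, grey, gold, green, red, pink} — every symbol — so nothing can go there. The grid has no valid completion.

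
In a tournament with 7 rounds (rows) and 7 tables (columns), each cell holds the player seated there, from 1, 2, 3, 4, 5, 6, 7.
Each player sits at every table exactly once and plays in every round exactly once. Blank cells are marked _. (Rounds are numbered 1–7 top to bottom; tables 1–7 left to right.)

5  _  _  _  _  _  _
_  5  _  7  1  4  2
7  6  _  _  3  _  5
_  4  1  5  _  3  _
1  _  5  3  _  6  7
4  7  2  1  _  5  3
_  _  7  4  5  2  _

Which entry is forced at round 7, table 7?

Round 3, table 3: round 3 has {3, 5, 6, 7} and table 3 has {1, 2, 5, 7}, leaving only 4.
Round 3, table 4: round 3 has {3, 4, 5, 6, 7} and table 4 has {1, 3, 4, 5, 7}, leaving only 2.
Round 1, table 4: round 1 has {5} and table 4 has {1, 2, 3, 4, 5, 7}, leaving only 6.
Round 1, table 3: round 1 has {5, 6} and table 3 has {1, 2, 4, 5, 7}, leaving only 3.
Round 2, table 3: round 2 has {1, 2, 4, 5, 7} and table 3 has {1, 2, 3, 4, 5, 7}, leaving only 6.
Round 2, table 1: round 2 has {1, 2, 4, 5, 6, 7} and table 1 has {1, 4, 5, 7}, leaving only 3.
Round 3, table 6: round 3 has {2, 3, 4, 5, 6, 7} and table 6 has {2, 3, 4, 5, 6}, leaving only 1.
Round 1, table 6: round 1 has {3, 5, 6} and table 6 has {1, 2, 3, 4, 5, 6}, leaving only 7.
Round 4, table 7: round 4 has {1, 3, 4, 5} and table 7 has {2, 3, 5, 7}, leaving only 6.
Round 7 already has {2, 4, 5, 7} and table 7 already has {2, 3, 5, 6, 7}, so round 7, table 7 must be 1.

1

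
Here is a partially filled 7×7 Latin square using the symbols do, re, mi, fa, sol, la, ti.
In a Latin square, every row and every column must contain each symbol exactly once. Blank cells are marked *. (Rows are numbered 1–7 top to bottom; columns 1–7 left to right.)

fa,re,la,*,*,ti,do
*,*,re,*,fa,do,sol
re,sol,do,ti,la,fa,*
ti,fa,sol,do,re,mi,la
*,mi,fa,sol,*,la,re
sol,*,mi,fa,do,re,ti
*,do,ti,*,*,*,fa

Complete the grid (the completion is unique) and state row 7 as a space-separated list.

Row 7, column 6: row 7 has {do, fa, ti} and column 6 has {do, re, mi, fa, la, ti}, leaving only sol.
Row 7, column 5: row 7 has {do, fa, sol, ti} and column 5 has {do, re, fa, la}, leaving only mi.
Row 7, column 1: row 7 has {do, mi, fa, sol, ti} and column 1 has {re, fa, sol, ti}, leaving only la.
Row 7, column 4: row 7 has {do, mi, fa, sol, la, ti} and column 4 has {do, fa, sol, ti}, leaving only re.
So row 7 reads: la do ti re mi sol fa.

la do ti re mi sol fa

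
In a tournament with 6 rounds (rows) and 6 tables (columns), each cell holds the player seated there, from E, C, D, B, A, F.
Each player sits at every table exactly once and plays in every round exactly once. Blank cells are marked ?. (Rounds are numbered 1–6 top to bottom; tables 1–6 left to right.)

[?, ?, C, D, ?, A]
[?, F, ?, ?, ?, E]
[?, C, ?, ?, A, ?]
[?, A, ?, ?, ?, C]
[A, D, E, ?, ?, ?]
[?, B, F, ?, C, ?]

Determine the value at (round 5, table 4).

C

Round 1, table 2: round 1 has {C, D, A} and table 2 has {C, D, B, A, F}, leaving only E.
Round 6, table 6: round 6 has {C, B, F} and table 6 has {E, C, A}, leaving only D.
Round 6, table 1: round 6 has {C, D, B, F} and table 1 has {A}, leaving only E.
Round 6, table 4: round 6 has {E, C, D, B, F} and table 4 has {D}, leaving only A.
Round 5, table 4 is narrowed to {C, B, F}.
If it were B, then round 5, table 6 would be left with no valid symbol.
If it were F, then round 5, table 6 would be left with no valid symbol.
So round 5, table 4 must be C.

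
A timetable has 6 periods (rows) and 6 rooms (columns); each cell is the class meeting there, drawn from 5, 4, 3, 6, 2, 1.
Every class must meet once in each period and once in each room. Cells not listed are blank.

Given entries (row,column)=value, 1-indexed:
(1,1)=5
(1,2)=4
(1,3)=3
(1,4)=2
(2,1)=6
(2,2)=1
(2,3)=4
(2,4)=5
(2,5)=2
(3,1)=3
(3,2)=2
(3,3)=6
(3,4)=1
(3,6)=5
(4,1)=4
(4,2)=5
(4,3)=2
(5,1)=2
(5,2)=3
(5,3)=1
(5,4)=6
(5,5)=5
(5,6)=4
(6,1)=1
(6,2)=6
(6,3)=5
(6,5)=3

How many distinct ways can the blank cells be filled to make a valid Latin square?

2

Period 1, room 5: eliminating its period and room leaves {6, 1}.
Period 1, room 6: eliminating its period and room leaves {6, 1}.
Period 2, room 6: eliminating its period and room leaves {3}.
Period 3, room 5: eliminating its period and room leaves {4}.
Period 4, room 4: eliminating its period and room leaves {3}.
Period 4, room 5: eliminating its period and room leaves {6, 1}.
Period 4, room 6: eliminating its period and room leaves {3, 6, 1}.
Period 6, room 4: eliminating its period and room leaves {4}.
Period 6, room 6: eliminating its period and room leaves {2}.
Enumerating the assignments across these blanks that avoid any period or room repeat gives 2 completions.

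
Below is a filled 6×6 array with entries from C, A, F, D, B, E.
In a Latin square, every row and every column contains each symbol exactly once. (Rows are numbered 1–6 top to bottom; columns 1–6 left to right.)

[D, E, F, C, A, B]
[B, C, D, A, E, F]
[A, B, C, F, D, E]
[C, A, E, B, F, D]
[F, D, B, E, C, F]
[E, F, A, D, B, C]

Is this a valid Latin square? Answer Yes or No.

No

Column 6 contains F twice (at rows 2 and 5), so it is not a permutation.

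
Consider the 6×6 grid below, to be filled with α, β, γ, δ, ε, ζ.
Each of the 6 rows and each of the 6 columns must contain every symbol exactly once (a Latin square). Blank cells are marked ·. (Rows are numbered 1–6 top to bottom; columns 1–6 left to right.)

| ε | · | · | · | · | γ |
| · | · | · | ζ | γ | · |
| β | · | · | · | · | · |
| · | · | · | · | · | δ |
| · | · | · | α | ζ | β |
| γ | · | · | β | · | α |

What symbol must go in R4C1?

Row 1, column 4: row 1 has {γ, ε} and column 4 has {α, β, ζ}, leaving only δ.
Row 2, column 6: row 2 has {γ, ζ} and column 6 has {α, β, γ, δ}, leaving only ε.
Row 3, column 6: row 3 has {β} and column 6 has {α, β, γ, δ, ε}, leaving only ζ.
Row 5, column 1: row 5 has {α, β, ζ} and column 1 has {β, γ, ε}, leaving only δ.
Row 2, column 1: row 2 has {γ, ε, ζ} and column 1 has {β, γ, δ, ε}, leaving only α.
Row 4 already has {δ} and column 1 already has {α, β, γ, δ, ε}, so row 4, column 1 must be ζ.

ζ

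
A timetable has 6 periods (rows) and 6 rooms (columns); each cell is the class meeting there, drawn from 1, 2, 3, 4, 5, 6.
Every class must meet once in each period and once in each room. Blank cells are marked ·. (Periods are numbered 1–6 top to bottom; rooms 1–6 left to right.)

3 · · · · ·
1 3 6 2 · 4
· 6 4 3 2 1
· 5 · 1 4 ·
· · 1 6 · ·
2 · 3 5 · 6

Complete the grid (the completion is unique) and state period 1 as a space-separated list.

Period 1, room 4: period 1 has {3} and room 4 has {1, 2, 3, 5, 6}, leaving only 4.
Period 2, room 5: period 2 has {1, 2, 3, 4, 6} and room 5 has {2, 4}, leaving only 5.
Period 3, room 1: period 3 has {1, 2, 3, 4, 6} and room 1 has {1, 2, 3}, leaving only 5.
Period 4, room 1: period 4 has {1, 4, 5} and room 1 has {1, 2, 3, 5}, leaving only 6.
Period 4, room 3: period 4 has {1, 4, 5, 6} and room 3 has {1, 3, 4, 6}, leaving only 2.
Period 1, room 3: period 1 has {3, 4} and room 3 has {1, 2, 3, 4, 6}, leaving only 5.
Period 1, room 6: period 1 has {3, 4, 5} and room 6 has {1, 4, 6}, leaving only 2.
Period 1, room 2: period 1 has {2, 3, 4, 5} and room 2 has {3, 5, 6}, leaving only 1.
Period 1, room 5: period 1 has {1, 2, 3, 4, 5} and room 5 has {2, 4, 5}, leaving only 6.
So period 1 reads: 3 1 5 4 6 2.

3 1 5 4 6 2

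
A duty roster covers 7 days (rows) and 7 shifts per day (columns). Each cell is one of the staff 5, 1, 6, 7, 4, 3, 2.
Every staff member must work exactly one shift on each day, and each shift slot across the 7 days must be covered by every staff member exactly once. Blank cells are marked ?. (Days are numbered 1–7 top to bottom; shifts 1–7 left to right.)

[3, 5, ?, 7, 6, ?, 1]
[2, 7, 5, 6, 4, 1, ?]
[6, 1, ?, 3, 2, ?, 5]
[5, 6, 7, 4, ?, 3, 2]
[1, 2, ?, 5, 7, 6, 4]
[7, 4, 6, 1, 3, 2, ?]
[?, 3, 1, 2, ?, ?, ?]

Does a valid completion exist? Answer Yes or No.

No

Day 6, shift 7: day 6 together with shift 7 already contain {5, 1, 6, 7, 4, 3, 2} — every symbol — so nothing can go there. The grid has no valid completion.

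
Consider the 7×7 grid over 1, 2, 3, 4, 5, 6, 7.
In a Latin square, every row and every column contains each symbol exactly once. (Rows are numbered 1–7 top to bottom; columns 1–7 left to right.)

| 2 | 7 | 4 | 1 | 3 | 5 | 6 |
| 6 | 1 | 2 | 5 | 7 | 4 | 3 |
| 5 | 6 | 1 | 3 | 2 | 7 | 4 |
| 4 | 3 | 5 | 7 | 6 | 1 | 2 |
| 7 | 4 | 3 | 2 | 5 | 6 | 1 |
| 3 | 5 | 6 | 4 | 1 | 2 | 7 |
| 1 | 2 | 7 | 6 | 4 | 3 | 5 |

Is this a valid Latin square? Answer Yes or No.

Each row is a permutation of the 7 symbols, and so is each column.

Yes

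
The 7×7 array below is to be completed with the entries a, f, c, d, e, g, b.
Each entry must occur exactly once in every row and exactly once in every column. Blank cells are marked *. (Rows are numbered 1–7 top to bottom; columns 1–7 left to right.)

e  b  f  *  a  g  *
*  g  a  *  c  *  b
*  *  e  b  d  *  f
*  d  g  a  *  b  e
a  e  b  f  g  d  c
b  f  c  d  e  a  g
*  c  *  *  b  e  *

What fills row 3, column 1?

Row 1, column 4: row 1 has {a, f, e, g, b} and column 4 has {a, f, d, b}, leaving only c.
Row 1, column 7: row 1 has {a, f, c, e, g, b} and column 7 has {f, c, e, g, b}, leaving only d.
Row 2, column 4: row 2 has {a, c, g, b} and column 4 has {a, f, c, d, b}, leaving only e.
Row 2, column 6: row 2 has {a, c, e, g, b} and column 6 has {a, d, e, g, b}, leaving only f.
Row 2, column 1: row 2 has {a, f, c, e, g, b} and column 1 has {a, e, b}, leaving only d.
Row 3, column 2: row 3 has {f, d, e, b} and column 2 has {f, c, d, e, g, b}, leaving only a.
Row 3, column 6: row 3 has {a, f, d, e, b} and column 6 has {a, f, d, e, g, b}, leaving only c.
Row 3 already has {a, f, c, d, e, b} and column 1 already has {a, d, e, b}, so row 3, column 1 must be g.

g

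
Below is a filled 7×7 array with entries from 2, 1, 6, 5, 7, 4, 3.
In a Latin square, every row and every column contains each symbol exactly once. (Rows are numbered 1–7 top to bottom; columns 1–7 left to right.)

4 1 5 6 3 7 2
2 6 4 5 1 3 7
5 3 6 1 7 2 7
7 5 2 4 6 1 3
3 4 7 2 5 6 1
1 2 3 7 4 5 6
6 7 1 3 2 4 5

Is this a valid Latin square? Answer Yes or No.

Column 7 contains 7 twice (at rows 2 and 3), so it is not a permutation.

No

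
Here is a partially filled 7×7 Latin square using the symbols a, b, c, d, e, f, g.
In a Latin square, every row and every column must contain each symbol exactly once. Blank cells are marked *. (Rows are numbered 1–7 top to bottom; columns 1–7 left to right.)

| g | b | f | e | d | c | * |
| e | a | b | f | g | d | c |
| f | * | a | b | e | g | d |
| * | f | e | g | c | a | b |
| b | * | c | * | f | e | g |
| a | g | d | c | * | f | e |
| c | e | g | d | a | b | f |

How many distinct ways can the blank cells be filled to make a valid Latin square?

1

Row 1, column 7: eliminating its row and column leaves {a}.
Row 3, column 2: eliminating its row and column leaves {c}.
Row 4, column 1: eliminating its row and column leaves {d}.
Row 5, column 2: eliminating its row and column leaves {d}.
Row 5, column 4: eliminating its row and column leaves {a}.
Row 6, column 5: eliminating its row and column leaves {b}.
Only one assignment across all blanks avoids any row or column repeat, giving 1 completion.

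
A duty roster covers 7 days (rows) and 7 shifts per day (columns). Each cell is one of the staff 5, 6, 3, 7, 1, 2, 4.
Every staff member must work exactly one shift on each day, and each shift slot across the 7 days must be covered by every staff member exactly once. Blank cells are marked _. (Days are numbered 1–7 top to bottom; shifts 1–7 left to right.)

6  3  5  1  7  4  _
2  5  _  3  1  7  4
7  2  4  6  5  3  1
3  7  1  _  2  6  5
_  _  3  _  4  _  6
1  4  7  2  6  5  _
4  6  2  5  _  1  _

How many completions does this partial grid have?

1

Day 1, shift 7: eliminating its day and shift leaves {2}.
Day 2, shift 3: eliminating its day and shift leaves {6}.
Day 4, shift 4: eliminating its day and shift leaves {4}.
Day 5, shift 1: eliminating its day and shift leaves {5}.
Day 5, shift 2: eliminating its day and shift leaves {1}.
Day 5, shift 4: eliminating its day and shift leaves {7}.
Day 5, shift 6: eliminating its day and shift leaves {2}.
Day 6, shift 7: eliminating its day and shift leaves {3}.
Day 7, shift 5: eliminating its day and shift leaves {3}.
Day 7, shift 7: eliminating its day and shift leaves {3, 7}.
Only one assignment across all blanks avoids any day or shift repeat, giving 1 completion.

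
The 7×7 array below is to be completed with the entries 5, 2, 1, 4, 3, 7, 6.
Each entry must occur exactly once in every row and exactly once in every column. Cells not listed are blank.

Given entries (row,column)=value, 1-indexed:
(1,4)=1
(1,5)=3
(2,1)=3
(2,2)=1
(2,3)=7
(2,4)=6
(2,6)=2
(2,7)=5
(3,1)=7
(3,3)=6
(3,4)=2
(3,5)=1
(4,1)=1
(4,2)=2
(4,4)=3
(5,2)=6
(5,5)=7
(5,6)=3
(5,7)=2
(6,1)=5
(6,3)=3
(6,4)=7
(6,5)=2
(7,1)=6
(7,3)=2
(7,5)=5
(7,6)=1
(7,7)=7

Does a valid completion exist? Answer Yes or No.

No row or column among the givens repeats a symbol, and propagating forced cells runs into no contradiction.
One valid completion exists (for instance, 2 7 4 1 3 5 6 / 3 1 7 6 4 2 5 / 7 5 6 2 1 4 3 / 1 2 5 3 6 7 4 / 4 6 1 5 7 3 2 / 5 4 3 7 2 6 1 / 6 3 2 4 5 1 7).

Yes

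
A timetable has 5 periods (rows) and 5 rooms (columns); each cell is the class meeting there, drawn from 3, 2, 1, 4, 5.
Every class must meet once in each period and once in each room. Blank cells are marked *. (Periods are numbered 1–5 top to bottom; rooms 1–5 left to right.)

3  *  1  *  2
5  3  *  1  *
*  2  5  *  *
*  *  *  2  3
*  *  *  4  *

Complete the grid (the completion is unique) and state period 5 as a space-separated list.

2 1 3 4 5

Period 1, room 4: period 1 has {3, 2, 1} and room 4 has {2, 1, 4}, leaving only 5.
Period 1, room 2: period 1 has {3, 2, 1, 5} and room 2 has {3, 2}, leaving only 4.
Period 2, room 5: period 2 has {3, 1, 5} and room 5 has {3, 2}, leaving only 4.
Period 2, room 3: period 2 has {3, 1, 4, 5} and room 3 has {1, 5}, leaving only 2.
Period 5, room 3: period 5 has {4} and room 3 has {2, 1, 5}, leaving only 3.
Period 3, room 4: period 3 has {2, 5} and room 4 has {2, 1, 4, 5}, leaving only 3.
Period 3, room 5: period 3 has {3, 2, 5} and room 5 has {3, 2, 4}, leaving only 1.
Period 5, room 5: period 5 has {3, 4} and room 5 has {3, 2, 1, 4}, leaving only 5.
Period 5, room 2: period 5 has {3, 4, 5} and room 2 has {3, 2, 4}, leaving only 1.
Period 5, room 1: period 5 has {3, 1, 4, 5} and room 1 has {3, 5}, leaving only 2.
So period 5 reads: 2 1 3 4 5.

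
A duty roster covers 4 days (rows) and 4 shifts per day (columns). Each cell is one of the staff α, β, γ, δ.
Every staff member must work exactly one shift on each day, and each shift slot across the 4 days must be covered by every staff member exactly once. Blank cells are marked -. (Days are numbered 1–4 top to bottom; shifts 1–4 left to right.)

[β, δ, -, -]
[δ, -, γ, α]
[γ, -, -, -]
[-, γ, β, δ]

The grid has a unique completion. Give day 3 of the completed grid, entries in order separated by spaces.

γ α δ β

Day 3, shift 4: day 3 has {γ} and shift 4 has {α, δ}, leaving only β.
Day 3, shift 2: day 3 has {β, γ} and shift 2 has {γ, δ}, leaving only α.
Day 3, shift 3: day 3 has {α, β, γ} and shift 3 has {β, γ}, leaving only δ.
So day 3 reads: γ α δ β.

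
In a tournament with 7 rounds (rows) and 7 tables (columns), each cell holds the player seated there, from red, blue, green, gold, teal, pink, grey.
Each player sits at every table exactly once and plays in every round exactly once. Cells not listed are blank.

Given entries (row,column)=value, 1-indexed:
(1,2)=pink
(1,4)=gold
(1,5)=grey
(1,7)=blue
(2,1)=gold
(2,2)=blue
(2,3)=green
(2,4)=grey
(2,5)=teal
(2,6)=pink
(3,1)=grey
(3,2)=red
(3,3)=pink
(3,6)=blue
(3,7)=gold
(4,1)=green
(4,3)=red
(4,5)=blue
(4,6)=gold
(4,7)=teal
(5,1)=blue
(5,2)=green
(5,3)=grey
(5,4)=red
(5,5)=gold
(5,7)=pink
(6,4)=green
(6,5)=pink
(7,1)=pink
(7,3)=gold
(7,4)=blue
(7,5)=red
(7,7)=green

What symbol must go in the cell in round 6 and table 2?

Round 1, table 3: round 1 has {blue, gold, pink, grey} and table 3 has {red, green, gold, pink, grey}, leaving only teal.
Round 1, table 1: round 1 has {blue, gold, teal, pink, grey} and table 1 has {blue, green, gold, pink, grey}, leaving only red.
Round 1, table 6: round 1 has {red, blue, gold, teal, pink, grey} and table 6 has {blue, gold, pink}, leaving only green.
Round 2, table 7: round 2 has {blue, green, gold, teal, pink, grey} and table 7 has {blue, green, gold, teal, pink}, leaving only red.
Round 3, table 4: round 3 has {red, blue, gold, pink, grey} and table 4 has {red, blue, green, gold, grey}, leaving only teal.
Round 3, table 5: round 3 has {red, blue, gold, teal, pink, grey} and table 5 has {red, blue, gold, teal, pink, grey}, leaving only green.
Round 4, table 2: round 4 has {red, blue, green, gold, teal} and table 2 has {red, blue, green, pink}, leaving only grey.
Round 4, table 4: round 4 has {red, blue, green, gold, teal, grey} and table 4 has {red, blue, green, gold, teal, grey}, leaving only pink.
Round 5, table 6: round 5 has {red, blue, green, gold, pink, grey} and table 6 has {blue, green, gold, pink}, leaving only teal.
Round 6, table 1: round 6 has {green, pink} and table 1 has {red, blue, green, gold, pink, grey}, leaving only teal.
Round 6 already has {green, teal, pink} and table 2 already has {red, blue, green, pink, grey}, so round 6, table 2 must be gold.

gold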